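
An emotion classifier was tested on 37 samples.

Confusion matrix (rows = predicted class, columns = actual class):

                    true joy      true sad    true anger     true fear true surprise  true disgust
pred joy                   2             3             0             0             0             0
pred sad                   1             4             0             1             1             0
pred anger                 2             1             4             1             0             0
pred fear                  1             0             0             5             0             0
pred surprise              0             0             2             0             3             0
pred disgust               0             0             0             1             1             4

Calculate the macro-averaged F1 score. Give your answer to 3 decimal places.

Per-class F1 score (2·TP/(2·TP+FP+FN)):
  joy: TP=2, FP=3+0+0+0+0=3, FN=1+2+1+0+0=4 → 4/11 = 0.3636
  sad: TP=4, FP=1+0+1+1+0=3, FN=3+1+0+0+0=4 → 8/15 = 0.5333
  anger: TP=4, FP=2+1+1+0+0=4, FN=0+0+0+2+0=2 → 8/14 = 0.5714
  fear: TP=5, FP=1+0+0+0+0=1, FN=0+1+1+0+1=3 → 10/14 = 0.7143
  surprise: TP=3, FP=0+0+2+0+0=2, FN=0+1+0+0+1=2 → 6/10 = 0.6000
  disgust: TP=4, FP=0+0+0+1+1=2, FN=0+0+0+0+0=0 → 8/10 = 0.8000
Macro-F1 score = mean = (0.3636 + 0.5333 + 0.5714 + 0.7143 + 0.6000 + 0.8000) / 6 = 0.597

0.597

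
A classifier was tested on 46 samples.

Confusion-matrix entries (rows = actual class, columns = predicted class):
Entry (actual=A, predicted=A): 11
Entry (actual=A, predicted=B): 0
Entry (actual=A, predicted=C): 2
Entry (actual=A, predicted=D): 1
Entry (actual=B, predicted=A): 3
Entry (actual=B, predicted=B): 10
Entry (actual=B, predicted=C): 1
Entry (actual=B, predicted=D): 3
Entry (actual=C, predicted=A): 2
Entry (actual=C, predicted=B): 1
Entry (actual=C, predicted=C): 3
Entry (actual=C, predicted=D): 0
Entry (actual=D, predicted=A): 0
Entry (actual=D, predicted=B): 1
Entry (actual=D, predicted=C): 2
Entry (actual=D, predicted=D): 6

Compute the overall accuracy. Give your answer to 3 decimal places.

0.652

Accuracy = trace / total = (11+10+3+6=30) / 46 = 30/46 = 0.652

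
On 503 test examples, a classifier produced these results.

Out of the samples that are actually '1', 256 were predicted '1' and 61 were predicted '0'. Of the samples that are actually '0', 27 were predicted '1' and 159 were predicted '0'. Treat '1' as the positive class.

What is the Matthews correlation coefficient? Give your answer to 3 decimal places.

MCC = (TP·TN − FP·FN) / √((TP+FP)(TP+FN)(TN+FP)(TN+FN))
Numerator = 256·159 − 27·61 = 39057
Denominator = √(283·317·186·220) = √3670974120 = 60588.5643
MCC = 39057 / 60588.5643 = 0.645

0.645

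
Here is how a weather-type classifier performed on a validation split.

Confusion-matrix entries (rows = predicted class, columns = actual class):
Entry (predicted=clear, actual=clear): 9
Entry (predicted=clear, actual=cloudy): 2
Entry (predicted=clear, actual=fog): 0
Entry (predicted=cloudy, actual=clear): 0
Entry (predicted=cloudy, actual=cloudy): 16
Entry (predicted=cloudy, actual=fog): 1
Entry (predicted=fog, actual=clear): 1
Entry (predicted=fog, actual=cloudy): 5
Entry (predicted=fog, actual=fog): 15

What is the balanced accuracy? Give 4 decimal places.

Balanced accuracy = mean of per-class recall.
  clear: recall = 9/10 = 0.90000
  cloudy: recall = 16/23 = 0.69565
  fog: recall = 15/16 = 0.93750
Mean = (0.90000 + 0.69565 + 0.93750) / 3 = 0.8444

0.8444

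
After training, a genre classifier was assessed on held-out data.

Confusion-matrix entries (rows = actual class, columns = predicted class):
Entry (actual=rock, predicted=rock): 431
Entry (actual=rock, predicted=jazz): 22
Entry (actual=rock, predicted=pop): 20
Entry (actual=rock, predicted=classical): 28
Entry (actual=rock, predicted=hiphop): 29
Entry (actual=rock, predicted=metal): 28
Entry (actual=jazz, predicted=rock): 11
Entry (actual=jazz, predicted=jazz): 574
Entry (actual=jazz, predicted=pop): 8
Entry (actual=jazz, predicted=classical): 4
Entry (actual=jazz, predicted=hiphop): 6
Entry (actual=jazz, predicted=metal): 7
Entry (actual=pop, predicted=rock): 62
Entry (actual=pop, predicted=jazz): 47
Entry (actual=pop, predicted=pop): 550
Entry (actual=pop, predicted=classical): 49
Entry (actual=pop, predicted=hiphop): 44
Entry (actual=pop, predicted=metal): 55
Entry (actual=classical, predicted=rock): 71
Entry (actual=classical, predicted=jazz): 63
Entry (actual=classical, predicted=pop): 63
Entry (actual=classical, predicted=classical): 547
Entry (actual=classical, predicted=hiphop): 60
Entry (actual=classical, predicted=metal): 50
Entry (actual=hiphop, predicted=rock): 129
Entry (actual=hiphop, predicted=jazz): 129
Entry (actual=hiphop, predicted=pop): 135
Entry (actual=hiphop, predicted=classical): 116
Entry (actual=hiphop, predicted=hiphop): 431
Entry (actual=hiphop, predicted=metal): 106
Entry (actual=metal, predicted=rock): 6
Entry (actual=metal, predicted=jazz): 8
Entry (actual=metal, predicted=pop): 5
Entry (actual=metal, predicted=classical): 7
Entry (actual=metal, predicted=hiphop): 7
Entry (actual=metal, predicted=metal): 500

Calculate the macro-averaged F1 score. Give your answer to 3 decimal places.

Per-class F1 score (2·TP/(2·TP+FP+FN)):
  rock: TP=431, FP=11+62+71+129+6=279, FN=22+20+28+29+28=127 → 862/1268 = 0.6798
  jazz: TP=574, FP=22+47+63+129+8=269, FN=11+8+4+6+7=36 → 1148/1453 = 0.7901
  pop: TP=550, FP=20+8+63+135+5=231, FN=62+47+49+44+55=257 → 1100/1588 = 0.6927
  classical: TP=547, FP=28+4+49+116+7=204, FN=71+63+63+60+50=307 → 1094/1605 = 0.6816
  hiphop: TP=431, FP=29+6+44+60+7=146, FN=129+129+135+116+106=615 → 862/1623 = 0.5311
  metal: TP=500, FP=28+7+55+50+106=246, FN=6+8+5+7+7=33 → 1000/1279 = 0.7819
Macro-F1 score = mean = (0.6798 + 0.7901 + 0.6927 + 0.6816 + 0.5311 + 0.7819) / 6 = 0.693

0.693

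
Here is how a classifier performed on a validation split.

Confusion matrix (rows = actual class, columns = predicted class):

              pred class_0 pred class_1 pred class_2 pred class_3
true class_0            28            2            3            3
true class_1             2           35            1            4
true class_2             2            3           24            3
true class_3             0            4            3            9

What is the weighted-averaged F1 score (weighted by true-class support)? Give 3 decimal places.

0.765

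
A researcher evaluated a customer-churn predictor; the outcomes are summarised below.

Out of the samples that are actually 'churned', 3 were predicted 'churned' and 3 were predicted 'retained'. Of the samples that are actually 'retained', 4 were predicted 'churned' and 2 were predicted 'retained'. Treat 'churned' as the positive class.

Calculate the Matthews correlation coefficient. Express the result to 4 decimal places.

-0.1690

MCC = (TP·TN − FP·FN) / √((TP+FP)(TP+FN)(TN+FP)(TN+FN))
Numerator = 3·2 − 4·3 = -6
Denominator = √(7·6·6·5) = √1260 = 35.4965
MCC = -6 / 35.4965 = -0.1690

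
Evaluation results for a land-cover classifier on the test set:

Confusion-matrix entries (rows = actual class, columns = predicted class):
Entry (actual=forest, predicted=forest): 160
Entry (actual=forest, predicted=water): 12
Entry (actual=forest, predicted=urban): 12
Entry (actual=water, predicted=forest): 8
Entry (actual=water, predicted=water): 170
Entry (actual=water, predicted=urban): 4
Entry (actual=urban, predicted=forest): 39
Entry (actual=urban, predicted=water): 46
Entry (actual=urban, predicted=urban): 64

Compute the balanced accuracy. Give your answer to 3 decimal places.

0.744

Balanced accuracy = mean of per-class recall.
  forest: recall = 160/184 = 0.8696
  water: recall = 170/182 = 0.9341
  urban: recall = 64/149 = 0.4295
Mean = (0.8696 + 0.9341 + 0.4295) / 3 = 0.744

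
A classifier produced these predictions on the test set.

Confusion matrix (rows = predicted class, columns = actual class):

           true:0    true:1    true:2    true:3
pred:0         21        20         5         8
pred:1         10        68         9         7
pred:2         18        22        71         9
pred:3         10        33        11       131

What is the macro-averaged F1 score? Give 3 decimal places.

Per-class F1 score (2·TP/(2·TP+FP+FN)):
  0: TP=21, FP=20+5+8=33, FN=10+18+10=38 → 42/113 = 0.3717
  1: TP=68, FP=10+9+7=26, FN=20+22+33=75 → 136/237 = 0.5738
  2: TP=71, FP=18+22+9=49, FN=5+9+11=25 → 142/216 = 0.6574
  3: TP=131, FP=10+33+11=54, FN=8+7+9=24 → 262/340 = 0.7706
Macro-F1 score = mean = (0.3717 + 0.5738 + 0.6574 + 0.7706) / 4 = 0.593

0.593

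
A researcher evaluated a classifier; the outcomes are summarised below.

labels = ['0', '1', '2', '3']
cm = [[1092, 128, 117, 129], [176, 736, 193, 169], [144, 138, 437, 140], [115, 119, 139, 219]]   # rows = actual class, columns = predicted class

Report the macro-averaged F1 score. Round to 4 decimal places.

Per-class F1 score (2·TP/(2·TP+FP+FN)):
  0: TP=1092, FP=176+144+115=435, FN=128+117+129=374 → 2184/2993 = 0.72970
  1: TP=736, FP=128+138+119=385, FN=176+193+169=538 → 1472/2395 = 0.61461
  2: TP=437, FP=117+193+139=449, FN=144+138+140=422 → 874/1745 = 0.50086
  3: TP=219, FP=129+169+140=438, FN=115+119+139=373 → 438/1249 = 0.35068
Macro-F1 score = mean = (0.72970 + 0.61461 + 0.50086 + 0.35068) / 4 = 0.5490

0.5490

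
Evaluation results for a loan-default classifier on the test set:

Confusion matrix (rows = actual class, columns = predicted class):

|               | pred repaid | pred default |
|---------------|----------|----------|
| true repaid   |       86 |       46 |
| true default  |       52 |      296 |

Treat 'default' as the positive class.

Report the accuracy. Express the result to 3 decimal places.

0.796

Accuracy = (TP+TN)/N = (296+86)/480 = 0.796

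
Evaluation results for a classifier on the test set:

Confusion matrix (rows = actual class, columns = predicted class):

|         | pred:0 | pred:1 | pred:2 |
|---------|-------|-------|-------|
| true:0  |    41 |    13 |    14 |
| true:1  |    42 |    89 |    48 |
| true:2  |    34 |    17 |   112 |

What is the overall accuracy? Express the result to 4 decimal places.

Accuracy = trace / total = (41+89+112=242) / 410 = 242/410 = 0.5902

0.5902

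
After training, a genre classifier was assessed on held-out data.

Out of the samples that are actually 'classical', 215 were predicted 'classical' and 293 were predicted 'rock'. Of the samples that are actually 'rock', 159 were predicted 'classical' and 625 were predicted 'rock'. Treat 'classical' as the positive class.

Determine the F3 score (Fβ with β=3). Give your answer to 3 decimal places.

Fβ = (1+β²)·TP / ((1+β²)·TP + β²·FN + FP), with β²=9
= 10·215 / (10·215 + 9·293 + 159) = 0.435

0.435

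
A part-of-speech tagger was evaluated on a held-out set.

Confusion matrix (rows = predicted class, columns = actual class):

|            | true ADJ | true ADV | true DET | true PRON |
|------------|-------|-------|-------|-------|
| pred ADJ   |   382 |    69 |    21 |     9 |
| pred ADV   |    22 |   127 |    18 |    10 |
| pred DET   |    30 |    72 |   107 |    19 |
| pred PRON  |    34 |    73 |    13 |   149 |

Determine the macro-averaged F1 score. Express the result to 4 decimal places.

Per-class F1 score (2·TP/(2·TP+FP+FN)):
  ADJ: TP=382, FP=69+21+9=99, FN=22+30+34=86 → 764/949 = 0.80506
  ADV: TP=127, FP=22+18+10=50, FN=69+72+73=214 → 254/518 = 0.49035
  DET: TP=107, FP=30+72+19=121, FN=21+18+13=52 → 214/387 = 0.55297
  PRON: TP=149, FP=34+73+13=120, FN=9+10+19=38 → 298/456 = 0.65351
Macro-F1 score = mean = (0.80506 + 0.49035 + 0.55297 + 0.65351) / 4 = 0.6255

0.6255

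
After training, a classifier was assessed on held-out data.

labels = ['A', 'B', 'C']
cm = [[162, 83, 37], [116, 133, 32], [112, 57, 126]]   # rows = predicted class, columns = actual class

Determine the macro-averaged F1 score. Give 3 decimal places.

0.492

Per-class F1 score (2·TP/(2·TP+FP+FN)):
  A: TP=162, FP=83+37=120, FN=116+112=228 → 324/672 = 0.4821
  B: TP=133, FP=116+32=148, FN=83+57=140 → 266/554 = 0.4801
  C: TP=126, FP=112+57=169, FN=37+32=69 → 252/490 = 0.5143
Macro-F1 score = mean = (0.4821 + 0.4801 + 0.5143) / 3 = 0.492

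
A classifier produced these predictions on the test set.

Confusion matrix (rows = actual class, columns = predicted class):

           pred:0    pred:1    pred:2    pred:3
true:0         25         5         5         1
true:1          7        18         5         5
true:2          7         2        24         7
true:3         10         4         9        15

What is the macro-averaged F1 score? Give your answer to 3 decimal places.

Per-class F1 score (2·TP/(2·TP+FP+FN)):
  0: TP=25, FP=7+7+10=24, FN=5+5+1=11 → 50/85 = 0.5882
  1: TP=18, FP=5+2+4=11, FN=7+5+5=17 → 36/64 = 0.5625
  2: TP=24, FP=5+5+9=19, FN=7+2+7=16 → 48/83 = 0.5783
  3: TP=15, FP=1+5+7=13, FN=10+4+9=23 → 30/66 = 0.4545
Macro-F1 score = mean = (0.5882 + 0.5625 + 0.5783 + 0.4545) / 4 = 0.546

0.546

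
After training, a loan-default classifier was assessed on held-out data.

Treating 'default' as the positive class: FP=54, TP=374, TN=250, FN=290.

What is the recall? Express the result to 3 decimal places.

Recall = TP/(TP+FN) = 374/(374+290) = 374/664 = 0.563

0.563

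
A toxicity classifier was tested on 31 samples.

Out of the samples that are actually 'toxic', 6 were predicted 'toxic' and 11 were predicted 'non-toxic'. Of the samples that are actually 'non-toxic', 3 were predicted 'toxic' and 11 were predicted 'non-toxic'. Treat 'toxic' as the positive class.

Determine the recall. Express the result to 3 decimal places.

0.353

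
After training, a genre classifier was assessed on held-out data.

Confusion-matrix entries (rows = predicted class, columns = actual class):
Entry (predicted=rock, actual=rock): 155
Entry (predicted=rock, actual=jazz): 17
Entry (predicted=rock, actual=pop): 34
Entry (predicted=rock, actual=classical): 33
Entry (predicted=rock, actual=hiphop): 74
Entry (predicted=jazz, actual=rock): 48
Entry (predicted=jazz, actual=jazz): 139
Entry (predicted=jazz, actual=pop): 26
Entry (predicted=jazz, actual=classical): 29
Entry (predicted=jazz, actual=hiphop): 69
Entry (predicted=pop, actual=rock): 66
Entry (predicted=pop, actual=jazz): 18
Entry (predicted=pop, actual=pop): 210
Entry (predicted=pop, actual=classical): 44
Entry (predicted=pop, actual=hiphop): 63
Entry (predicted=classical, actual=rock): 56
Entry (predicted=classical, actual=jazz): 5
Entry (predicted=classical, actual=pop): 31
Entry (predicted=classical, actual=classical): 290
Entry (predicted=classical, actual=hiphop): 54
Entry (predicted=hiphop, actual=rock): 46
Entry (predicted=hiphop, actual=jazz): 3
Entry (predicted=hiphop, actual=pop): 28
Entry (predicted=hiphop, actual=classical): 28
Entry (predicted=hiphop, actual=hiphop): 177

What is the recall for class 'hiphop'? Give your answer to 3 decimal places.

Take TP from the diagonal, FP from the rest of the 'hiphop' prediction marginal, FN from the rest of the 'hiphop' actual marginal.
recall = TP/(TP+FN).
hiphop: TP=177, FN=74+69+63+54=260 → 177/437 = 0.4050

0.405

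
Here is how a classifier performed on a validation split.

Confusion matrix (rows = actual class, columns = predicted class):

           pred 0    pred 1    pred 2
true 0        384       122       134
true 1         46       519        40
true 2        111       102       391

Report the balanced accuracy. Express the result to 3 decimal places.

0.702

Balanced accuracy = mean of per-class recall.
  0: recall = 384/640 = 0.6000
  1: recall = 519/605 = 0.8579
  2: recall = 391/604 = 0.6474
Mean = (0.6000 + 0.8579 + 0.6474) / 3 = 0.702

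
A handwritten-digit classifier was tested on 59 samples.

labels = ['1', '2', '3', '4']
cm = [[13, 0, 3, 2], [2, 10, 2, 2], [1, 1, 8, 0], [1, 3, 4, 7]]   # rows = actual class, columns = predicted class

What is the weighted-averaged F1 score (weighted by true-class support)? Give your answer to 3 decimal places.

0.645

Per-class F1 score (2·TP/(2·TP+FP+FN)):
  1: TP=13, FP=2+1+1=4, FN=0+3+2=5 → 26/35 = 0.7429
  2: TP=10, FP=0+1+3=4, FN=2+2+2=6 → 20/30 = 0.6667
  3: TP=8, FP=3+2+4=9, FN=1+1+0=2 → 16/27 = 0.5926
  4: TP=7, FP=2+2+0=4, FN=1+3+4=8 → 14/26 = 0.5385
Weighted-F1 score = Σ (supportᵢ/N)·F1 scoreᵢ with N=59: (18/59)·0.7429 + (16/59)·0.6667 + (10/59)·0.5926 + (15/59)·0.5385 = 0.645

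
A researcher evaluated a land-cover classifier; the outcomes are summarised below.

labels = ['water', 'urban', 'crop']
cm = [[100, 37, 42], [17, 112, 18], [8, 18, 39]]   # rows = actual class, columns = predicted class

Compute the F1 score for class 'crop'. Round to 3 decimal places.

0.476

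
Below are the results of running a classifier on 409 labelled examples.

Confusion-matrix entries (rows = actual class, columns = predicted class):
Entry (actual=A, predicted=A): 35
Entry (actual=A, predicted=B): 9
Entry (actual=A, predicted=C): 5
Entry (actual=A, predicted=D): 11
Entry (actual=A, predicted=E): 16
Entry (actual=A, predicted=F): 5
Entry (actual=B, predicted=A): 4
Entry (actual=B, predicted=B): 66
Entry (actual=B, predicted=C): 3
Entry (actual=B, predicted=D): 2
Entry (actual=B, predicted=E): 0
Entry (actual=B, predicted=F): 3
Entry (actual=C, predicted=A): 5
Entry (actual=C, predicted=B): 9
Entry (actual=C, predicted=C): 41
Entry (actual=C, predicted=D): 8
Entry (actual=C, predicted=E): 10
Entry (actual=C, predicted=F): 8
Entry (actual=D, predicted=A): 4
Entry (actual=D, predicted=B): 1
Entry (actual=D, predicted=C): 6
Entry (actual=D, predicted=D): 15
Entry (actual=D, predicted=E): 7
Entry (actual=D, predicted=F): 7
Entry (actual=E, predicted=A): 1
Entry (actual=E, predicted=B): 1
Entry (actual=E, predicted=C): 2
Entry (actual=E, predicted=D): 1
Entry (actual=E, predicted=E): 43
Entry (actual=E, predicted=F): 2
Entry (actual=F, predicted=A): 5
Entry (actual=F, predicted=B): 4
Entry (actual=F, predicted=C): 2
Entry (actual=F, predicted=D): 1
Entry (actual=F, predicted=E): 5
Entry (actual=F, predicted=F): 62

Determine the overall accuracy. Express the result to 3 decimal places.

0.641

Accuracy = trace / total = (35+66+41+15+43+62=262) / 409 = 262/409 = 0.641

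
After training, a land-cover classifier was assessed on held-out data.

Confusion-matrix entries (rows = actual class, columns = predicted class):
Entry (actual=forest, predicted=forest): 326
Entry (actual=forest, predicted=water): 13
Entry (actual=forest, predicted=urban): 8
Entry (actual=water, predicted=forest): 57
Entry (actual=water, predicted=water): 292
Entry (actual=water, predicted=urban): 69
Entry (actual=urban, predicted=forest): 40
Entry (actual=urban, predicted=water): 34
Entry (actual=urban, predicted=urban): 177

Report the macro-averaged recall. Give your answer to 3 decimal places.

0.781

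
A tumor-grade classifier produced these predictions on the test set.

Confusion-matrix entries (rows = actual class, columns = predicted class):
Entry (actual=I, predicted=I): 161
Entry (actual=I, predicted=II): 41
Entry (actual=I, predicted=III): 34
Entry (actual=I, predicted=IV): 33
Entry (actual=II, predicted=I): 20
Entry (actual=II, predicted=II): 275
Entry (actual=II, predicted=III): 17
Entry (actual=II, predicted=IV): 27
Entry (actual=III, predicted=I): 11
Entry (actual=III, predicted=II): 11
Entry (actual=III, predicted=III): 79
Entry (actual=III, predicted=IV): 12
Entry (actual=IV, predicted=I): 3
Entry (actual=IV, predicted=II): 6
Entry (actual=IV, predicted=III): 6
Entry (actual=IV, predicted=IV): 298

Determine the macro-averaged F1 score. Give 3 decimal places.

0.755

Per-class F1 score (2·TP/(2·TP+FP+FN)):
  I: TP=161, FP=20+11+3=34, FN=41+34+33=108 → 322/464 = 0.6940
  II: TP=275, FP=41+11+6=58, FN=20+17+27=64 → 550/672 = 0.8185
  III: TP=79, FP=34+17+6=57, FN=11+11+12=34 → 158/249 = 0.6345
  IV: TP=298, FP=33+27+12=72, FN=3+6+6=15 → 596/683 = 0.8726
Macro-F1 score = mean = (0.6940 + 0.8185 + 0.6345 + 0.8726) / 4 = 0.755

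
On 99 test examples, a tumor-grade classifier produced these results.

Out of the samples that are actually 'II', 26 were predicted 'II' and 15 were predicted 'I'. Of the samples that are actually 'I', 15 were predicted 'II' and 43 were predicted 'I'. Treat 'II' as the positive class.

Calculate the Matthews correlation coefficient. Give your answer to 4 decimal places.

MCC = (TP·TN − FP·FN) / √((TP+FP)(TP+FN)(TN+FP)(TN+FN))
Numerator = 26·43 − 15·15 = 893
Denominator = √(41·41·58·58) = √5654884 = 2378.0000
MCC = 893 / 2378.0000 = 0.3755

0.3755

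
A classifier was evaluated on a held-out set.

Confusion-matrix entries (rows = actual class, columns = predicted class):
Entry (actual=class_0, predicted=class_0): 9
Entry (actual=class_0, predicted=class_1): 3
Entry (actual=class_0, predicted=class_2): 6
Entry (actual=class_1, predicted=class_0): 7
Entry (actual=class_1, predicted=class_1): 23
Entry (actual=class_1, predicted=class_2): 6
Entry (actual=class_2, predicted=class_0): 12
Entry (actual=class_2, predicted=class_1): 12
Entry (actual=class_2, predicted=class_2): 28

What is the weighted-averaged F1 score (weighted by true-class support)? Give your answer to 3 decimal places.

0.576

Per-class F1 score (2·TP/(2·TP+FP+FN)):
  class_0: TP=9, FP=7+12=19, FN=3+6=9 → 18/46 = 0.3913
  class_1: TP=23, FP=3+12=15, FN=7+6=13 → 46/74 = 0.6216
  class_2: TP=28, FP=6+6=12, FN=12+12=24 → 56/92 = 0.6087
Weighted-F1 score = Σ (supportᵢ/N)·F1 scoreᵢ with N=106: (18/106)·0.3913 + (36/106)·0.6216 + (52/106)·0.6087 = 0.576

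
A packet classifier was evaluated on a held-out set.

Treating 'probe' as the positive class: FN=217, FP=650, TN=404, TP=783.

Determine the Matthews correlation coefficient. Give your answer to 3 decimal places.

0.181

MCC = (TP·TN − FP·FN) / √((TP+FP)(TP+FN)(TN+FP)(TN+FN))
Numerator = 783·404 − 650·217 = 175282
Denominator = √(1433·1000·1054·621) = √937947222000 = 968476.7535
MCC = 175282 / 968476.7535 = 0.181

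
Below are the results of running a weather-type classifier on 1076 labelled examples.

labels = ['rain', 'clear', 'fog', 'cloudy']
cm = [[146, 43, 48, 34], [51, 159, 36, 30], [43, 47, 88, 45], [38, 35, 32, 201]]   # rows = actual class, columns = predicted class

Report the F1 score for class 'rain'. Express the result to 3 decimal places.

0.532

F1 score = 2·TP/(2·TP+FP+FN).
rain: TP=146, FP=51+43+38=132, FN=43+48+34=125 → 292/549 = 0.5319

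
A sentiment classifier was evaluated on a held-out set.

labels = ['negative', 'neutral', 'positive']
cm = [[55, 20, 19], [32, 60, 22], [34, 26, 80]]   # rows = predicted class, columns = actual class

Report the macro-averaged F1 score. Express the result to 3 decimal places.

Per-class F1 score (2·TP/(2·TP+FP+FN)):
  negative: TP=55, FP=20+19=39, FN=32+34=66 → 110/215 = 0.5116
  neutral: TP=60, FP=32+22=54, FN=20+26=46 → 120/220 = 0.5455
  positive: TP=80, FP=34+26=60, FN=19+22=41 → 160/261 = 0.6130
Macro-F1 score = mean = (0.5116 + 0.5455 + 0.6130) / 3 = 0.557

0.557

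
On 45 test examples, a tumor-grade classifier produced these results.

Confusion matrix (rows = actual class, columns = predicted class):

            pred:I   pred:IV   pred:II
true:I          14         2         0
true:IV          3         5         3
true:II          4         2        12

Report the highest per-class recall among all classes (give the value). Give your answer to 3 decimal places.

0.875

Per-class recall (TP/(TP+FN)):
  I: TP=14, FN=2+0=2 → 14/16 = 0.8750
  IV: TP=5, FN=3+3=6 → 5/11 = 0.4545
  II: TP=12, FN=4+2=6 → 12/18 = 0.6667
Highest is class 'I' with recall = 0.875.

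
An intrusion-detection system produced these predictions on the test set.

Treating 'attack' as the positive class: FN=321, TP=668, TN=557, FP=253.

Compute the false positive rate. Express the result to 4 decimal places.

FPR = FP/(FP+TN) = 253/(253+557) = 0.3123

0.3123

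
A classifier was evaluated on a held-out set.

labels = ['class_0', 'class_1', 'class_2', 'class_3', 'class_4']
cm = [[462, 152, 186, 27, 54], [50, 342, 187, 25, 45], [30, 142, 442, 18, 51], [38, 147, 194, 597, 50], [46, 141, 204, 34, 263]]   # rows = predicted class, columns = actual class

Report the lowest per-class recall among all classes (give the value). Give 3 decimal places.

0.364

Per-class recall (TP/(TP+FN)):
  class_0: TP=462, FN=50+30+38+46=164 → 462/626 = 0.7380
  class_1: TP=342, FN=152+142+147+141=582 → 342/924 = 0.3701
  class_2: TP=442, FN=186+187+194+204=771 → 442/1213 = 0.3644
  class_3: TP=597, FN=27+25+18+34=104 → 597/701 = 0.8516
  class_4: TP=263, FN=54+45+51+50=200 → 263/463 = 0.5680
Lowest is class 'class_2' with recall = 0.364.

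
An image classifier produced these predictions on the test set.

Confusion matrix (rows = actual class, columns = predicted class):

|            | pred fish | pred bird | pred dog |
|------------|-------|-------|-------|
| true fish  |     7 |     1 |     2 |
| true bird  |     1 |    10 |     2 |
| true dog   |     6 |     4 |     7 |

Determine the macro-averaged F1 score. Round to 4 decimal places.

Per-class F1 score (2·TP/(2·TP+FP+FN)):
  fish: TP=7, FP=1+6=7, FN=1+2=3 → 14/24 = 0.58333
  bird: TP=10, FP=1+4=5, FN=1+2=3 → 20/28 = 0.71429
  dog: TP=7, FP=2+2=4, FN=6+4=10 → 14/28 = 0.50000
Macro-F1 score = mean = (0.58333 + 0.71429 + 0.50000) / 3 = 0.5992

0.5992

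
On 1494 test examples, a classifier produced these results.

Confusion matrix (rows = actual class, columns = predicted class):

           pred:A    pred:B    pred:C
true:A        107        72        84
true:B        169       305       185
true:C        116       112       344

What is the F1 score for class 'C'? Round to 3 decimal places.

Take TP from the diagonal, FP from the rest of the 'C' prediction marginal, FN from the rest of the 'C' actual marginal.
F1 score = 2·TP/(2·TP+FP+FN).
C: TP=344, FP=84+185=269, FN=116+112=228 → 688/1185 = 0.5806

0.581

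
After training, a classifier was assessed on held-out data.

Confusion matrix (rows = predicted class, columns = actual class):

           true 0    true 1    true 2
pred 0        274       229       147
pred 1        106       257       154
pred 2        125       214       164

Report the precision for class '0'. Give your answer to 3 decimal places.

Treat '0' as positive and all other classes as negative.
precision = TP/(TP+FP).
0: TP=274, FP=229+147=376 → 274/650 = 0.4215

0.422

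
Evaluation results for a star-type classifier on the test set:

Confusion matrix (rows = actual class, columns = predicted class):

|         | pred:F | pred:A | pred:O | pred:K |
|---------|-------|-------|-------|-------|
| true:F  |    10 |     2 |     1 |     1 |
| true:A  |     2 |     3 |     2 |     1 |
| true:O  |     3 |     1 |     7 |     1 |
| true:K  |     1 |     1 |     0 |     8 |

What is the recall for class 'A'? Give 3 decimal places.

0.375

One-vs-rest for 'A': TP = diagonal; FP = other classes predicted 'A'; FN = 'A' predicted as other.
recall = TP/(TP+FN).
A: TP=3, FN=2+2+1=5 → 3/8 = 0.3750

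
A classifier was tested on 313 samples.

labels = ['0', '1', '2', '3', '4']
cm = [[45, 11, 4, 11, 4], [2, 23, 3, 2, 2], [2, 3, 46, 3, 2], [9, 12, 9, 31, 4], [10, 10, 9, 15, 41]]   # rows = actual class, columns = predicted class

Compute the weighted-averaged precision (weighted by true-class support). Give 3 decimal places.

0.628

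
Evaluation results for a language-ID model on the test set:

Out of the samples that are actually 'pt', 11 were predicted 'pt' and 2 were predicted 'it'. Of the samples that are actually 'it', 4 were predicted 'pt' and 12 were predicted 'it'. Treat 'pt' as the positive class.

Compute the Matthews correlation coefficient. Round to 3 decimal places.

0.593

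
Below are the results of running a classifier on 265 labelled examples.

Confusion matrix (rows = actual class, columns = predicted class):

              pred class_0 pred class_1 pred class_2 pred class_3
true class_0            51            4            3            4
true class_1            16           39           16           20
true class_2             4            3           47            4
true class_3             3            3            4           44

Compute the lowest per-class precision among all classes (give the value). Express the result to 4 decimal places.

0.6111

Per-class precision (TP/(TP+FP)):
  class_0: TP=51, FP=16+4+3=23 → 51/74 = 0.68919
  class_1: TP=39, FP=4+3+3=10 → 39/49 = 0.79592
  class_2: TP=47, FP=3+16+4=23 → 47/70 = 0.67143
  class_3: TP=44, FP=4+20+4=28 → 44/72 = 0.61111
Lowest is class 'class_3' with precision = 0.6111.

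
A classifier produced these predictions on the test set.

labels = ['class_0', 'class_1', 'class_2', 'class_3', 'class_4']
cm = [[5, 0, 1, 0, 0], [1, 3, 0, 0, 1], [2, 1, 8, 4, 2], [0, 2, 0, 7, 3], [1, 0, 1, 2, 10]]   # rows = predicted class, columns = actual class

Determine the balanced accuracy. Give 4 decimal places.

Balanced accuracy = mean of per-class recall.
  class_0: recall = 5/9 = 0.55556
  class_1: recall = 3/6 = 0.50000
  class_2: recall = 8/10 = 0.80000
  class_3: recall = 7/13 = 0.53846
  class_4: recall = 10/16 = 0.62500
Mean = (0.55556 + 0.50000 + 0.80000 + 0.53846 + 0.62500) / 5 = 0.6038

0.6038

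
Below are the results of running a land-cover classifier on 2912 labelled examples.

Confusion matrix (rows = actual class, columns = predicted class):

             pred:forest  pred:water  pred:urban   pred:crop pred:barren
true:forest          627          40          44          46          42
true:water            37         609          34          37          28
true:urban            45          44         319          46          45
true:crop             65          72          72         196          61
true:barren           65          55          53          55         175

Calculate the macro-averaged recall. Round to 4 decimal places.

Per-class recall (TP/(TP+FN)):
  forest: TP=627, FN=40+44+46+42=172 → 627/799 = 0.78473
  water: TP=609, FN=37+34+37+28=136 → 609/745 = 0.81745
  urban: TP=319, FN=45+44+46+45=180 → 319/499 = 0.63928
  crop: TP=196, FN=65+72+72+61=270 → 196/466 = 0.42060
  barren: TP=175, FN=65+55+53+55=228 → 175/403 = 0.43424
Macro-recall = mean = (0.78473 + 0.81745 + 0.63928 + 0.42060 + 0.43424) / 5 = 0.6193

0.6193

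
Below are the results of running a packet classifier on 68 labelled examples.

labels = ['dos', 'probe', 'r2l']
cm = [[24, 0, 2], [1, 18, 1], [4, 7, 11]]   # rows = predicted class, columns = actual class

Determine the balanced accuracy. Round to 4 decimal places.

0.7778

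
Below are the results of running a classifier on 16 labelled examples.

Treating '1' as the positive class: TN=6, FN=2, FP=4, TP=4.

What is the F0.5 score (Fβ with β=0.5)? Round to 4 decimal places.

Fβ = (1+β²)·TP / ((1+β²)·TP + β²·FN + FP), with β²=1/4
= 1.25·4 / (1.25·4 + 0.25·2 + 4) = 0.5263

0.5263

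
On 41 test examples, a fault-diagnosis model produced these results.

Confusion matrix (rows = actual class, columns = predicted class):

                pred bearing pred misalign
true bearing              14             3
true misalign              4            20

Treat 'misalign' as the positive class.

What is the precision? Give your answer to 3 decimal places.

0.870

Precision = TP/(TP+FP) = 20/(20+3) = 20/23 = 0.870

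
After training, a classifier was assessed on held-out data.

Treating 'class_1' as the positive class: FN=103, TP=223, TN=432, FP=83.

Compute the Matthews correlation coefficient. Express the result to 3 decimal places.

0.530

MCC = (TP·TN − FP·FN) / √((TP+FP)(TP+FN)(TN+FP)(TN+FN))
Numerator = 223·432 − 83·103 = 87787
Denominator = √(306·326·515·535) = √27485271900 = 165786.8267
MCC = 87787 / 165786.8267 = 0.530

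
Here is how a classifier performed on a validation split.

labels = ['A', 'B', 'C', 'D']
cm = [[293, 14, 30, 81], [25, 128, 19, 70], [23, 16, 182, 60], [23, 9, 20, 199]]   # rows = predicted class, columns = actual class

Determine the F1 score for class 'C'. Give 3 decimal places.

Take TP from the diagonal, FP from the rest of the 'C' prediction marginal, FN from the rest of the 'C' actual marginal.
F1 score = 2·TP/(2·TP+FP+FN).
C: TP=182, FP=23+16+60=99, FN=30+19+20=69 → 364/532 = 0.6842

0.684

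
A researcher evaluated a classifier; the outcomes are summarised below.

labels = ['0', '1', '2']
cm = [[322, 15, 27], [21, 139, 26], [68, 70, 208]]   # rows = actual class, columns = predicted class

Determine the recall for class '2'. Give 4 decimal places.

0.6012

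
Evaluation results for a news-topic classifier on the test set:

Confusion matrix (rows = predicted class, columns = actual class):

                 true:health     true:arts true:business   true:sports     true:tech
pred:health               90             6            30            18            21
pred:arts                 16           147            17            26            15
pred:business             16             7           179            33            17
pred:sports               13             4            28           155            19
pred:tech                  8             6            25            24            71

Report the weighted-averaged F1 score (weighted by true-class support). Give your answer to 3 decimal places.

Per-class F1 score (2·TP/(2·TP+FP+FN)):
  health: TP=90, FP=6+30+18+21=75, FN=16+16+13+8=53 → 180/308 = 0.5844
  arts: TP=147, FP=16+17+26+15=74, FN=6+7+4+6=23 → 294/391 = 0.7519
  business: TP=179, FP=16+7+33+17=73, FN=30+17+28+25=100 → 358/531 = 0.6742
  sports: TP=155, FP=13+4+28+19=64, FN=18+26+33+24=101 → 310/475 = 0.6526
  tech: TP=71, FP=8+6+25+24=63, FN=21+15+17+19=72 → 142/277 = 0.5126
Weighted-F1 score = Σ (supportᵢ/N)·F1 scoreᵢ with N=991: (143/991)·0.5844 + (170/991)·0.7519 + (279/991)·0.6742 + (256/991)·0.6526 + (143/991)·0.5126 = 0.646

0.646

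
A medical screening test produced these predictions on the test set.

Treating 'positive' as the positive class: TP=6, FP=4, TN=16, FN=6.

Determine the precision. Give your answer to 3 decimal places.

Precision = TP/(TP+FP) = 6/(6+4) = 6/10 = 0.600

0.600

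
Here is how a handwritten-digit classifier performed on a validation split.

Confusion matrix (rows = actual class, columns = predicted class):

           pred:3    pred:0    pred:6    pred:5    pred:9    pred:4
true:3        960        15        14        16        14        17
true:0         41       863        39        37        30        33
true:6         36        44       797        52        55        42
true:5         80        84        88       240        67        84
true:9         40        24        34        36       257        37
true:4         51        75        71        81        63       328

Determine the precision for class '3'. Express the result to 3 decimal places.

0.795

Take TP from the diagonal, FP from the rest of the '3' prediction marginal, FN from the rest of the '3' actual marginal.
precision = TP/(TP+FP).
3: TP=960, FP=41+36+80+40+51=248 → 960/1208 = 0.7947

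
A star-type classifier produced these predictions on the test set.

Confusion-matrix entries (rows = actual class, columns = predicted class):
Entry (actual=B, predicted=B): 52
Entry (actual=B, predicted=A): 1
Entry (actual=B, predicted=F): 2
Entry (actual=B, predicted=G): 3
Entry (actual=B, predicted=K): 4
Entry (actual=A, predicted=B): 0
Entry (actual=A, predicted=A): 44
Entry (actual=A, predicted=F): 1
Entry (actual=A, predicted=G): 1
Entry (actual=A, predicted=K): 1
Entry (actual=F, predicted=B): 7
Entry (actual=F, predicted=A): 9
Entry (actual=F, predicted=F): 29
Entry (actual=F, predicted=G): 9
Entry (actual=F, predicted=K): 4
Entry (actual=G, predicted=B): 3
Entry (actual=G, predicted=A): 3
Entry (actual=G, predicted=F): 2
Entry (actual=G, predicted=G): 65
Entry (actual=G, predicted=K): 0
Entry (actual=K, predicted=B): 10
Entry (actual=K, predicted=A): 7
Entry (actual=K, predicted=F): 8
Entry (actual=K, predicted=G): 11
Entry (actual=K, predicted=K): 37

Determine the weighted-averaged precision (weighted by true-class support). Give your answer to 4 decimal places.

Per-class precision (TP/(TP+FP)):
  B: TP=52, FP=0+7+3+10=20 → 52/72 = 0.72222
  A: TP=44, FP=1+9+3+7=20 → 44/64 = 0.68750
  F: TP=29, FP=2+1+2+8=13 → 29/42 = 0.69048
  G: TP=65, FP=3+1+9+11=24 → 65/89 = 0.73034
  K: TP=37, FP=4+1+4+0=9 → 37/46 = 0.80435
Weighted-precision = Σ (supportᵢ/N)·precisionᵢ with N=313: (62/313)·0.72222 + (47/313)·0.68750 + (58/313)·0.69048 + (73/313)·0.73034 + (73/313)·0.80435 = 0.7322

0.7322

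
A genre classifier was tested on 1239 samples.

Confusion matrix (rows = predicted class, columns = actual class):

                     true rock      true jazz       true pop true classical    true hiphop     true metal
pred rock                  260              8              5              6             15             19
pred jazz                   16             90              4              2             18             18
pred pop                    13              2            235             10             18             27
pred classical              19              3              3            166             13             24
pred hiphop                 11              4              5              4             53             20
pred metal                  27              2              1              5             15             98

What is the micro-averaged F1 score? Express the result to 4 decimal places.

Micro-averaging pools counts across classes: ΣTP=902, ΣFP=337, ΣFN=337.
Micro-F1 score = 2·TP/(2·TP+FP+FN) on pooled counts = 0.7280 (equals overall accuracy in single-label multiclass).

0.7280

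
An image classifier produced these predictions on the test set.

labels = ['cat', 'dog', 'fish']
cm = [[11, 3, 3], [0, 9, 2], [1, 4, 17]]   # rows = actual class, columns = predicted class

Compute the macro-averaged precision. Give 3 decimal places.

0.751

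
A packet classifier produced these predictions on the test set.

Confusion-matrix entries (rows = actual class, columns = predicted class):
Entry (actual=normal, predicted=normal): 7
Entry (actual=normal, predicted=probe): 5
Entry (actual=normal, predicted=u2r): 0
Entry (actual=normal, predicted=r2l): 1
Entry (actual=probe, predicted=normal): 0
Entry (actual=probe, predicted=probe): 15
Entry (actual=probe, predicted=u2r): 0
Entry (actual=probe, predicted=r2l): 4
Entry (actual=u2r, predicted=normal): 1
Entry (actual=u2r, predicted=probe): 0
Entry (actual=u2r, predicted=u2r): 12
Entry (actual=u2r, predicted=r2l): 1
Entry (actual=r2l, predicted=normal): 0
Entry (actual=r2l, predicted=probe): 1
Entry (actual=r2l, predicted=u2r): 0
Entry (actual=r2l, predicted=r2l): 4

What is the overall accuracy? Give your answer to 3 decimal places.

Accuracy = trace / total = (7+15+12+4=38) / 51 = 38/51 = 0.745

0.745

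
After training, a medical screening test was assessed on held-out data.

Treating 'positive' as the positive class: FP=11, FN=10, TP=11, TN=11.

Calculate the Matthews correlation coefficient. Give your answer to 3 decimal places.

0.024

MCC = (TP·TN − FP·FN) / √((TP+FP)(TP+FN)(TN+FP)(TN+FN))
Numerator = 11·11 − 11·10 = 11
Denominator = √(22·21·22·21) = √213444 = 462.0000
MCC = 11 / 462.0000 = 0.024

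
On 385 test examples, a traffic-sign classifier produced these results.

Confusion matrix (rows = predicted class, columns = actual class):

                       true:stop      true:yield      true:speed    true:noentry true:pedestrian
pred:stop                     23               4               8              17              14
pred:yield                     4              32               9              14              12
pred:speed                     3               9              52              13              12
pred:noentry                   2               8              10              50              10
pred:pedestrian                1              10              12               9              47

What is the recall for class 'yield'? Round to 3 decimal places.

recall = TP/(TP+FN).
yield: TP=32, FN=4+9+8+10=31 → 32/63 = 0.5079

0.508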